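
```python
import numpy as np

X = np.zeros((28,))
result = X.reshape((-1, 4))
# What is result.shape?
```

(7, 4)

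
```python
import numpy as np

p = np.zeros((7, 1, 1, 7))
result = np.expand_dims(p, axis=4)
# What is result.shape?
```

(7, 1, 1, 7, 1)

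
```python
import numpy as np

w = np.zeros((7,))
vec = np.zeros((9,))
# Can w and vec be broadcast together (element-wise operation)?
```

No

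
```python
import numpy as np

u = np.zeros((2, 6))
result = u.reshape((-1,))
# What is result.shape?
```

(12,)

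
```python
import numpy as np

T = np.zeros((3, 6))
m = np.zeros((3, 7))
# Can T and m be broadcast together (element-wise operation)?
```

No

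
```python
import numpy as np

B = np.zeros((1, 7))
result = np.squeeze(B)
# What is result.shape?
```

(7,)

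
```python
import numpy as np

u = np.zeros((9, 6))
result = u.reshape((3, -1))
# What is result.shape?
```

(3, 18)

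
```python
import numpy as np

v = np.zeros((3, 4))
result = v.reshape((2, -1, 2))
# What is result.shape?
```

(2, 3, 2)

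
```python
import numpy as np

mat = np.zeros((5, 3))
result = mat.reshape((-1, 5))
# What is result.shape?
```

(3, 5)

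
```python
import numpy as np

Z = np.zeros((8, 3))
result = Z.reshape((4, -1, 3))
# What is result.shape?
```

(4, 2, 3)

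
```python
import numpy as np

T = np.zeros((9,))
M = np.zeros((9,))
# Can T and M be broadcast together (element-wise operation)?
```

Yes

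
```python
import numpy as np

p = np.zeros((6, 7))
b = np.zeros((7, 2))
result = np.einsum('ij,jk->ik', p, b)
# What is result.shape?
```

(6, 2)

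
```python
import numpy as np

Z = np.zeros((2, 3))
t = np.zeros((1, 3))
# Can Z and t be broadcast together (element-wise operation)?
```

Yes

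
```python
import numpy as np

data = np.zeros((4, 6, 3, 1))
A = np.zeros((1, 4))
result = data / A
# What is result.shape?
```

(4, 6, 3, 4)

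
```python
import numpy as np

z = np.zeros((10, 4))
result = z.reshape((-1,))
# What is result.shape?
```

(40,)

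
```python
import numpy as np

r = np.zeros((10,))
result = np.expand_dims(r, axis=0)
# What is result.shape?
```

(1, 10)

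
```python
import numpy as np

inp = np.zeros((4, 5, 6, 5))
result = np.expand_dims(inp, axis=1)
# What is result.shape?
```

(4, 1, 5, 6, 5)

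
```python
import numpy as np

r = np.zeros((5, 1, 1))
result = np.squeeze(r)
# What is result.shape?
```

(5,)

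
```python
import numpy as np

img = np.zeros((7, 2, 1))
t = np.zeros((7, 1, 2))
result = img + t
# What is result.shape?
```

(7, 2, 2)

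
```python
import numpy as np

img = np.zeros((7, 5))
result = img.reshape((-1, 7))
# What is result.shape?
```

(5, 7)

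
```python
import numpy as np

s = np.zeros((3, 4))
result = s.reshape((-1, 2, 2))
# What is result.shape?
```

(3, 2, 2)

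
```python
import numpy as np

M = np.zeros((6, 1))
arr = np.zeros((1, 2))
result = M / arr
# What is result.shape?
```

(6, 2)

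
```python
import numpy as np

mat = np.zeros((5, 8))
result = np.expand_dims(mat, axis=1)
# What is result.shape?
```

(5, 1, 8)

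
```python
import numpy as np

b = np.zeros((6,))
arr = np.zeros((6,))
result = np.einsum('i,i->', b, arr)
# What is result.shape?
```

()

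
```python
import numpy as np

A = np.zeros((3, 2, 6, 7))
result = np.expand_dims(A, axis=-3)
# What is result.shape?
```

(3, 2, 1, 6, 7)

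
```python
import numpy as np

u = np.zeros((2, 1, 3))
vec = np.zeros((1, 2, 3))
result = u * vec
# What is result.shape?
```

(2, 2, 3)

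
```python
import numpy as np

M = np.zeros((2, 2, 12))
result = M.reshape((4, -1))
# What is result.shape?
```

(4, 12)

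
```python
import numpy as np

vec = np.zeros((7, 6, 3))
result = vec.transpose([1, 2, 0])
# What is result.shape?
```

(6, 3, 7)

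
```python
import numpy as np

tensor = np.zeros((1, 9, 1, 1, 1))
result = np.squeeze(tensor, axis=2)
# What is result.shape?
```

(1, 9, 1, 1)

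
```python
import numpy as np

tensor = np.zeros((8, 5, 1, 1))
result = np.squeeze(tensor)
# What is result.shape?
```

(8, 5)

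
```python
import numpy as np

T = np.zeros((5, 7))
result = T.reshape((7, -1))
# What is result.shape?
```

(7, 5)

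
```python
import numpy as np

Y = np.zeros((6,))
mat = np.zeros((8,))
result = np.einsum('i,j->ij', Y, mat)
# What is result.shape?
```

(6, 8)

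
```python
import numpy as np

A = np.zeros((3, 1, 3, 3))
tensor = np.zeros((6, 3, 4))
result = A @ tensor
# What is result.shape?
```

(3, 6, 3, 4)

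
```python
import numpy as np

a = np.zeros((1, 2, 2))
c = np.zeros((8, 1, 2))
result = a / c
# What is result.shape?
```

(8, 2, 2)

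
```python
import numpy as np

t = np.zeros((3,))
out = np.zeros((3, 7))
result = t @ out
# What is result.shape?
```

(7,)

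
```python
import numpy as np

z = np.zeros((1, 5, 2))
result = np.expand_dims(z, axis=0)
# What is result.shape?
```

(1, 1, 5, 2)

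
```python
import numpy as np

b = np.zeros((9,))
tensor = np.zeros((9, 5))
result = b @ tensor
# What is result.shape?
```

(5,)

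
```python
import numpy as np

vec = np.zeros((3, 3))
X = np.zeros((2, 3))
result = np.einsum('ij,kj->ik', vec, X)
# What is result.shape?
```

(3, 2)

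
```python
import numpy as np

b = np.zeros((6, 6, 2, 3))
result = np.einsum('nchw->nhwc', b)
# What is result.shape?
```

(6, 2, 3, 6)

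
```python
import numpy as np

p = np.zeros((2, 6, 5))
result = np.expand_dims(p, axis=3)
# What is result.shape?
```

(2, 6, 5, 1)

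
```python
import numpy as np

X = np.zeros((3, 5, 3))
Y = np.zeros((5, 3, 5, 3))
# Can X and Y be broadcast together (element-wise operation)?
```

Yes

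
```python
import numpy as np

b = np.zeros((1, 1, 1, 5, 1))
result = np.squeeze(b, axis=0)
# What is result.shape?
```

(1, 1, 5, 1)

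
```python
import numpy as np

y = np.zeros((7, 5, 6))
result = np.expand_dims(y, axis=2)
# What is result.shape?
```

(7, 5, 1, 6)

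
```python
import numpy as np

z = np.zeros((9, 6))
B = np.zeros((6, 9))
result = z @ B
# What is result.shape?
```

(9, 9)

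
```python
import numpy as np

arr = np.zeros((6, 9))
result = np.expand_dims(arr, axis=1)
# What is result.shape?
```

(6, 1, 9)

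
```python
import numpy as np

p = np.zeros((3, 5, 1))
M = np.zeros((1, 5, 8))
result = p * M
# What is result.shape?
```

(3, 5, 8)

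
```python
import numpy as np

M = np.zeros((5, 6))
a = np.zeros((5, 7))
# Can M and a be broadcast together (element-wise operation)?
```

No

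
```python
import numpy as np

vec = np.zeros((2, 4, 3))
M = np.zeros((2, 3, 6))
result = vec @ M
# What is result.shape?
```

(2, 4, 6)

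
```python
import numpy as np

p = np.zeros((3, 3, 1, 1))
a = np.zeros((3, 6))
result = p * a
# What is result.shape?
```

(3, 3, 3, 6)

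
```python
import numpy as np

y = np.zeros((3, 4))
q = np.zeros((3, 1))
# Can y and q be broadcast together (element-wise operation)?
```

Yes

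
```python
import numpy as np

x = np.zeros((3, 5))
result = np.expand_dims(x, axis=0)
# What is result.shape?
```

(1, 3, 5)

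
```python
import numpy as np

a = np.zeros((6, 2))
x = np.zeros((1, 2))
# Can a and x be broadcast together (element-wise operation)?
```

Yes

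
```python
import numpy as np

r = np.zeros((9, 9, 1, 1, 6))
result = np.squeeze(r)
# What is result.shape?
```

(9, 9, 6)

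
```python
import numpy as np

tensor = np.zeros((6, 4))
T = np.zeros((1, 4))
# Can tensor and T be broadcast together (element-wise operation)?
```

Yes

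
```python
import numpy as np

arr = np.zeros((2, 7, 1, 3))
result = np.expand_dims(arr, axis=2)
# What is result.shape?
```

(2, 7, 1, 1, 3)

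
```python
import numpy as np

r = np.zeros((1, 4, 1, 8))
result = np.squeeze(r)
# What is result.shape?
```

(4, 8)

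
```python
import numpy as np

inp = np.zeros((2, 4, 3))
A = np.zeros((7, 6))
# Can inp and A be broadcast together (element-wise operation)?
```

No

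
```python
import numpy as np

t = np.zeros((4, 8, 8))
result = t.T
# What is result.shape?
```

(8, 8, 4)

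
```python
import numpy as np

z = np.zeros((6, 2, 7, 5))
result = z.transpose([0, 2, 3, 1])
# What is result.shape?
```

(6, 7, 5, 2)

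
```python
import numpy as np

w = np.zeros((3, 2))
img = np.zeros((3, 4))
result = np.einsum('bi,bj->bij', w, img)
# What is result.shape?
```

(3, 2, 4)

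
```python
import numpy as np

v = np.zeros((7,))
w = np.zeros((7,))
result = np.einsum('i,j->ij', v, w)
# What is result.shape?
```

(7, 7)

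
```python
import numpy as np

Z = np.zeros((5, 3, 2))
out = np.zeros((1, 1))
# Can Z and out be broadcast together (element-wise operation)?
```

Yes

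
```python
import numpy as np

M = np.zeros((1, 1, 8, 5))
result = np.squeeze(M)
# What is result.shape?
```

(8, 5)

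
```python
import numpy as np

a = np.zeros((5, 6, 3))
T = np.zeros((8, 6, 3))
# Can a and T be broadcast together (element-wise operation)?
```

No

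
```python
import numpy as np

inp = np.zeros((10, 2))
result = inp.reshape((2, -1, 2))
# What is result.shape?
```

(2, 5, 2)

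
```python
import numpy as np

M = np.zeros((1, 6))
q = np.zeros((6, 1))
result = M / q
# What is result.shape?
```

(6, 6)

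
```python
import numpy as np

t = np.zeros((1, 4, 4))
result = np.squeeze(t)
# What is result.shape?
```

(4, 4)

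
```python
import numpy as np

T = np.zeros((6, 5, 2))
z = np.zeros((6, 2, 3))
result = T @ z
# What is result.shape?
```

(6, 5, 3)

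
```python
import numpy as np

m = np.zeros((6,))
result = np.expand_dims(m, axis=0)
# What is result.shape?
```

(1, 6)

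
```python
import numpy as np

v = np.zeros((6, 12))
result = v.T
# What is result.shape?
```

(12, 6)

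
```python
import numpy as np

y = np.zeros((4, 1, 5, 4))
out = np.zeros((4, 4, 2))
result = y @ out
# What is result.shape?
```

(4, 4, 5, 2)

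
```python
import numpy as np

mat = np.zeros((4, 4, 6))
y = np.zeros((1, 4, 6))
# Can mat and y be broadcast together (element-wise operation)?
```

Yes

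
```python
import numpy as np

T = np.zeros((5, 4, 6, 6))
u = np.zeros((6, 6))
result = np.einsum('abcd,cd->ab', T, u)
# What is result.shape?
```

(5, 4)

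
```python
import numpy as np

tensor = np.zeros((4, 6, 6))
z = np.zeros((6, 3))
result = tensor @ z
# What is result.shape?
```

(4, 6, 3)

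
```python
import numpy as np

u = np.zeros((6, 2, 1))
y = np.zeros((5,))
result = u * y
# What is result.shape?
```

(6, 2, 5)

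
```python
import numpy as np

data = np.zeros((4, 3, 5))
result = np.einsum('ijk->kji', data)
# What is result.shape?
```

(5, 3, 4)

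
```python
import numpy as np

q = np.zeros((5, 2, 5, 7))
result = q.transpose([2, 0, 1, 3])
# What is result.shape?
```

(5, 5, 2, 7)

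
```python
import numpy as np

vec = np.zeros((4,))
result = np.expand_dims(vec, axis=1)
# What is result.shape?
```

(4, 1)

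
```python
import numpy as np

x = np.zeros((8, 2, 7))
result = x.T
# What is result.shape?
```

(7, 2, 8)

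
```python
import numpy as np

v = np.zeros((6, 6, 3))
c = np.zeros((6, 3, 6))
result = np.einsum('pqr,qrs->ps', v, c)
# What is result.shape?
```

(6, 6)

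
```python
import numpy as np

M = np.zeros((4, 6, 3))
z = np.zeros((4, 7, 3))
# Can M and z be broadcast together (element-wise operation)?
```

No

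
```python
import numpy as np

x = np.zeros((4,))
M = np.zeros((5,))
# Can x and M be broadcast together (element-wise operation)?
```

No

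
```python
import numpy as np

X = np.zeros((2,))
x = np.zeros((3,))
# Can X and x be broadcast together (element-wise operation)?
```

No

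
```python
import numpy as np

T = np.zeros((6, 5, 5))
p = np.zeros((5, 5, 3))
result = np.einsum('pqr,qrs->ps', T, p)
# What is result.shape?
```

(6, 3)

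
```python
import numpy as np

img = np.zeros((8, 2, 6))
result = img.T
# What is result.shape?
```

(6, 2, 8)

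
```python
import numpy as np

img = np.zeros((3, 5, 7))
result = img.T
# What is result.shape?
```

(7, 5, 3)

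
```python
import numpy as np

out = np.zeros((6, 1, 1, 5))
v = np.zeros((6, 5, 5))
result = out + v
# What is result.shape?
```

(6, 6, 5, 5)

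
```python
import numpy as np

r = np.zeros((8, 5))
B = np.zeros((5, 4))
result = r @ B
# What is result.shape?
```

(8, 4)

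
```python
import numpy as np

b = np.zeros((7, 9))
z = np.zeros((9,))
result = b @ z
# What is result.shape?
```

(7,)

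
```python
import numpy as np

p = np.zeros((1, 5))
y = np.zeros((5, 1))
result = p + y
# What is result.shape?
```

(5, 5)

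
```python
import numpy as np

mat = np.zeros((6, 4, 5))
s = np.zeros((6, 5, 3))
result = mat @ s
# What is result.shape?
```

(6, 4, 3)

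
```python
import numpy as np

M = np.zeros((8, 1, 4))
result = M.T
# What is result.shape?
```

(4, 1, 8)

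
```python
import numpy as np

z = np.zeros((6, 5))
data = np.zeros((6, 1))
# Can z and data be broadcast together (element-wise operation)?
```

Yes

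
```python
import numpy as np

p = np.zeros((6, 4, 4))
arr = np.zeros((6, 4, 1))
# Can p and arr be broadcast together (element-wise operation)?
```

Yes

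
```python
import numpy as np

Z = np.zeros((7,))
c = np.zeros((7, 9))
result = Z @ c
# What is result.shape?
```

(9,)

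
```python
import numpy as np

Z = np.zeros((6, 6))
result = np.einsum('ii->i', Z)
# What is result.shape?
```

(6,)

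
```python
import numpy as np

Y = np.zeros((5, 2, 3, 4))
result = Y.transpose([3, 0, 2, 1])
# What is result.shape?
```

(4, 5, 3, 2)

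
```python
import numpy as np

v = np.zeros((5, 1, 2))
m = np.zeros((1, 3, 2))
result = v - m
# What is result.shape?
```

(5, 3, 2)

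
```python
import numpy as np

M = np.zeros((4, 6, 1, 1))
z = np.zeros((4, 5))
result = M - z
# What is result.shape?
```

(4, 6, 4, 5)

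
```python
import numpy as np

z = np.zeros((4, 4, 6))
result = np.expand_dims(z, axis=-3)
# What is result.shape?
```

(4, 1, 4, 6)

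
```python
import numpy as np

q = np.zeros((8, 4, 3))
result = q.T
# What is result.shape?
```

(3, 4, 8)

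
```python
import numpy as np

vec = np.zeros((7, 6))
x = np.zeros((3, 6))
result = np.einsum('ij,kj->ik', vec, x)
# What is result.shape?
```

(7, 3)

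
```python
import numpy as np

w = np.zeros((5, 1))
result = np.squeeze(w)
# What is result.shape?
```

(5,)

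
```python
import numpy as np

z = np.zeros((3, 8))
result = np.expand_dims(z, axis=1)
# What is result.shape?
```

(3, 1, 8)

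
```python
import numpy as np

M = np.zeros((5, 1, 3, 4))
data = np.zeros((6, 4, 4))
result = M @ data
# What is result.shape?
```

(5, 6, 3, 4)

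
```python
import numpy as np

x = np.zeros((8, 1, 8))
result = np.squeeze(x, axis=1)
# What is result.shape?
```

(8, 8)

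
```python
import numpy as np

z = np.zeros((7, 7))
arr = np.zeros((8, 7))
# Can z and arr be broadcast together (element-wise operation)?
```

No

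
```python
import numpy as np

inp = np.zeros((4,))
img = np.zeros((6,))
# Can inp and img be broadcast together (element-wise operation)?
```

No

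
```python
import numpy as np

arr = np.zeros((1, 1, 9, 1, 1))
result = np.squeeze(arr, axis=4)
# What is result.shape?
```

(1, 1, 9, 1)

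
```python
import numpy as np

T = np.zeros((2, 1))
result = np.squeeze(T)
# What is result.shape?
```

(2,)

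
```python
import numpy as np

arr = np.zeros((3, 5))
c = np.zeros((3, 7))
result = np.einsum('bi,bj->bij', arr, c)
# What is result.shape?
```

(3, 5, 7)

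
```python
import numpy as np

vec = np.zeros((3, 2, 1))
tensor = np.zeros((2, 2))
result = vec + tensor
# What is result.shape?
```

(3, 2, 2)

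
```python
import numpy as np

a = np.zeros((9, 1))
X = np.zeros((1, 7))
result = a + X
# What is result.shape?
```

(9, 7)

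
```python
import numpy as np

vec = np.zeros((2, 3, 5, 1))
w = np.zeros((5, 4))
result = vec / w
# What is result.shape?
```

(2, 3, 5, 4)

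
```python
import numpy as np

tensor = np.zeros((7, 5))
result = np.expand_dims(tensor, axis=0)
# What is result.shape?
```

(1, 7, 5)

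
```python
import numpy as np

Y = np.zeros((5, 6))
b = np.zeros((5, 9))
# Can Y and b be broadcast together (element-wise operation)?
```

No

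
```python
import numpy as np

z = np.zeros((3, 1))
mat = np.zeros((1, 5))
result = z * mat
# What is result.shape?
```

(3, 5)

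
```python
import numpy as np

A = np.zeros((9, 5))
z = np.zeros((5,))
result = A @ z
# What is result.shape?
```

(9,)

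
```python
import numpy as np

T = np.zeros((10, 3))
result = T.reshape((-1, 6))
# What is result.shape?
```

(5, 6)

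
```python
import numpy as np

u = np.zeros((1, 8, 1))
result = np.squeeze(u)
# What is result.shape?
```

(8,)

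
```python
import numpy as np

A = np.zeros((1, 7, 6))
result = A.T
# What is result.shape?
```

(6, 7, 1)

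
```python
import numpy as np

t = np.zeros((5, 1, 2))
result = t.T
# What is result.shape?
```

(2, 1, 5)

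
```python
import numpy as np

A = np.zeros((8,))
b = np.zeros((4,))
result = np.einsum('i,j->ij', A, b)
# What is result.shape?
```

(8, 4)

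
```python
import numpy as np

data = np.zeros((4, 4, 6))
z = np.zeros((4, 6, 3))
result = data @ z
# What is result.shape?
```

(4, 4, 3)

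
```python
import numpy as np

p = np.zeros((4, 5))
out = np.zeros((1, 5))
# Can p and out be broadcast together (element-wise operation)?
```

Yes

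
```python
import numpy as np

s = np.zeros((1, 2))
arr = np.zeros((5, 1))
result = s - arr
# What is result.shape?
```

(5, 2)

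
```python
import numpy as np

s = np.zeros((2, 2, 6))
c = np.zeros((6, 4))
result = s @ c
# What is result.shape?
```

(2, 2, 4)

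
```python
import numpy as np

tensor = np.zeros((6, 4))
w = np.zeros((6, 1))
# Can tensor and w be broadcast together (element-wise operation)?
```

Yes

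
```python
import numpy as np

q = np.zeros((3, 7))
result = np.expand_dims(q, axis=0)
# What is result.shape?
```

(1, 3, 7)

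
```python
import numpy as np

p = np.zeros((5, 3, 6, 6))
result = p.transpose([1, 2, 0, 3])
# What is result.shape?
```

(3, 6, 5, 6)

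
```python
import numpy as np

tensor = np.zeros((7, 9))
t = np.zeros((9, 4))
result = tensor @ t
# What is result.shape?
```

(7, 4)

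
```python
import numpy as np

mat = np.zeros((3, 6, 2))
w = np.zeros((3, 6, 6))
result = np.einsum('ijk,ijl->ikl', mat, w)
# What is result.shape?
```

(3, 2, 6)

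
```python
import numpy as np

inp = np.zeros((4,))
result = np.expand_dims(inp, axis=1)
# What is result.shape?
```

(4, 1)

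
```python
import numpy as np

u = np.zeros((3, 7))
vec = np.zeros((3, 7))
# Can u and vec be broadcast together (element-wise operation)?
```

Yes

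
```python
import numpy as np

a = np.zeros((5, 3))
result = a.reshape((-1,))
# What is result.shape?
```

(15,)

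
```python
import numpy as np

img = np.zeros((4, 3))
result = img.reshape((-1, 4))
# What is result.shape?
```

(3, 4)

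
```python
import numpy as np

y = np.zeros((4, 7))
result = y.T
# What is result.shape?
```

(7, 4)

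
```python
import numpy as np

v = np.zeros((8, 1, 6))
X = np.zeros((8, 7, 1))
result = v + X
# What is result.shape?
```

(8, 7, 6)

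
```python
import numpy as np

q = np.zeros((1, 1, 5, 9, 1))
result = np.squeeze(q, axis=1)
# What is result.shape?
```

(1, 5, 9, 1)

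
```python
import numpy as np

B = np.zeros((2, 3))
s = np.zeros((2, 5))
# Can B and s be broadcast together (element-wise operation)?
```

No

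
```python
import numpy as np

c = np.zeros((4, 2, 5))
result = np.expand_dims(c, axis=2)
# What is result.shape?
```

(4, 2, 1, 5)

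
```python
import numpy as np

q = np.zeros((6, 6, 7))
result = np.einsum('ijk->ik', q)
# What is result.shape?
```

(6, 7)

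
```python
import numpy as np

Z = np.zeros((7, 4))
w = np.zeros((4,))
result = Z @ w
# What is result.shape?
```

(7,)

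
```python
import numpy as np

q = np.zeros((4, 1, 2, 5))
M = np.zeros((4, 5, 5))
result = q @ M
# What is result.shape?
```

(4, 4, 2, 5)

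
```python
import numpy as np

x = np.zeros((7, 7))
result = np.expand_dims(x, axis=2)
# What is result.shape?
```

(7, 7, 1)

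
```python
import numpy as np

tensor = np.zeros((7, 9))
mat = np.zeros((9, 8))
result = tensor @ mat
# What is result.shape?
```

(7, 8)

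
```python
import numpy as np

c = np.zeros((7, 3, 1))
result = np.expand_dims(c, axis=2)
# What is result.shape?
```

(7, 3, 1, 1)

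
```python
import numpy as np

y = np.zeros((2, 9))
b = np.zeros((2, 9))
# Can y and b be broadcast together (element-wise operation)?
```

Yes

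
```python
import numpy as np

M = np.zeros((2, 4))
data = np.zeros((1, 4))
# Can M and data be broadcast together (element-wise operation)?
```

Yes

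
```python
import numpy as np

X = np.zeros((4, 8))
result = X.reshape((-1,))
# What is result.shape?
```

(32,)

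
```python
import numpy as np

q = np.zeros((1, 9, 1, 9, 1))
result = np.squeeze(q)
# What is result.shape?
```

(9, 9)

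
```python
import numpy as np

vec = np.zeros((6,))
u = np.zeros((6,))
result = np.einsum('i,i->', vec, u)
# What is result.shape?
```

()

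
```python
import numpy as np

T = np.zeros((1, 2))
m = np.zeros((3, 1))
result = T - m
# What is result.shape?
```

(3, 2)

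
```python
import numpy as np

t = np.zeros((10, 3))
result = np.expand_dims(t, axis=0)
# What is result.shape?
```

(1, 10, 3)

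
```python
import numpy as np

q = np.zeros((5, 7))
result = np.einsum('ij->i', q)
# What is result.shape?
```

(5,)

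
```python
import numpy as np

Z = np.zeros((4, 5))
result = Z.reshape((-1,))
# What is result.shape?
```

(20,)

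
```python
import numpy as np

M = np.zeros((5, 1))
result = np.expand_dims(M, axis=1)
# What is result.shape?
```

(5, 1, 1)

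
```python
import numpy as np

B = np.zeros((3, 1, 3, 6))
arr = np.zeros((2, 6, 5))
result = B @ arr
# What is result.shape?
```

(3, 2, 3, 5)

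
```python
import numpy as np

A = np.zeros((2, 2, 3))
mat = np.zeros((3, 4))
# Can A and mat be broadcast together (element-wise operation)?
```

No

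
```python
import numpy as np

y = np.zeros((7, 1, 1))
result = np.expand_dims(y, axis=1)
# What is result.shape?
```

(7, 1, 1, 1)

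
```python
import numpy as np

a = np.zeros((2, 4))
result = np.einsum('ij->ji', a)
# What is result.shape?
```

(4, 2)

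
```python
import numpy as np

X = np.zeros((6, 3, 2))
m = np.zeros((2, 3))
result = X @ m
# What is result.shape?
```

(6, 3, 3)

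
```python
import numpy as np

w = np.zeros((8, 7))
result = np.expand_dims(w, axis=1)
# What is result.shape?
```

(8, 1, 7)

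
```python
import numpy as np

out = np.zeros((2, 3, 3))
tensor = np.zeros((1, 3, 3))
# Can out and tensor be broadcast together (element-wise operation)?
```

Yes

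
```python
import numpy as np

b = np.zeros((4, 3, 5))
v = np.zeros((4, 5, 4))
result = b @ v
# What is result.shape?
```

(4, 3, 4)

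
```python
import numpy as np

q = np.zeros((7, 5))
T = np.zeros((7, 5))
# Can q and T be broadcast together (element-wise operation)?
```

Yes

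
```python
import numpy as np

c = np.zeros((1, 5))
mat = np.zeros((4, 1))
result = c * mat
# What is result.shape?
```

(4, 5)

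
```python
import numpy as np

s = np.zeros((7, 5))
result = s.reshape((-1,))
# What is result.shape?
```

(35,)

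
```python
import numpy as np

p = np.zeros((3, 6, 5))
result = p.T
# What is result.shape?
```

(5, 6, 3)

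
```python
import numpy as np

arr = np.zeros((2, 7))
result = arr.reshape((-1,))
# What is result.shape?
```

(14,)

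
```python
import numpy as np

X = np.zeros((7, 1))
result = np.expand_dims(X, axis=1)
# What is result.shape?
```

(7, 1, 1)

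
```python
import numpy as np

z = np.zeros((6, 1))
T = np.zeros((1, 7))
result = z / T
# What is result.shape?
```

(6, 7)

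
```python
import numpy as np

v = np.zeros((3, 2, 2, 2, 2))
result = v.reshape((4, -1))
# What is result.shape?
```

(4, 12)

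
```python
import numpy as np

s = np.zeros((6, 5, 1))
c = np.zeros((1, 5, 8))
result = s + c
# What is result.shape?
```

(6, 5, 8)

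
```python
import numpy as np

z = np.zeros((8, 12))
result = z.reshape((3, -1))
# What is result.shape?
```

(3, 32)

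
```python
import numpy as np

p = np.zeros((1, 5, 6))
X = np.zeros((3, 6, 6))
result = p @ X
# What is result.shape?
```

(3, 5, 6)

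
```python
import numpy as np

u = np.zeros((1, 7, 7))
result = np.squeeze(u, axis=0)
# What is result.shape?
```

(7, 7)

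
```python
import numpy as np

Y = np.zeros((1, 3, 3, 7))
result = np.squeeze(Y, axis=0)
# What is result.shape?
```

(3, 3, 7)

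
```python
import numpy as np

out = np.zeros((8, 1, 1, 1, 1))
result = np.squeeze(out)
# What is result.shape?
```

(8,)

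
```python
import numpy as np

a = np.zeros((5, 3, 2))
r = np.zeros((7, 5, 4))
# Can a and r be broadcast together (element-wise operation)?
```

No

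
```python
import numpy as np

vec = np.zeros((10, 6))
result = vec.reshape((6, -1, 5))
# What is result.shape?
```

(6, 2, 5)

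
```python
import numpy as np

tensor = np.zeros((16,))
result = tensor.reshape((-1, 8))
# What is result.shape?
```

(2, 8)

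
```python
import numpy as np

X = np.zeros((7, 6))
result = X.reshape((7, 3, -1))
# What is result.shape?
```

(7, 3, 2)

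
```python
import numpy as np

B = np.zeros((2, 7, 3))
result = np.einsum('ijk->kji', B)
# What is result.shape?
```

(3, 7, 2)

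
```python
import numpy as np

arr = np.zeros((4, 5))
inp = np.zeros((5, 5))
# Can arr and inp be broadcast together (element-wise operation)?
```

No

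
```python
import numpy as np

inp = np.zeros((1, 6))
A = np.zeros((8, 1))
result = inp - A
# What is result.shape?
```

(8, 6)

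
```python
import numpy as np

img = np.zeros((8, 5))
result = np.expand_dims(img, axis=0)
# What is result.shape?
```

(1, 8, 5)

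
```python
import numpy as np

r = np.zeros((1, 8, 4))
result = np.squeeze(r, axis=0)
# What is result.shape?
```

(8, 4)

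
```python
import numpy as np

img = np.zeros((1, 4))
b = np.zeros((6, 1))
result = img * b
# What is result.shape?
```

(6, 4)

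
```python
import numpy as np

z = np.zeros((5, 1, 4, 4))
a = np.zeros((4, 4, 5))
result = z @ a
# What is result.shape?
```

(5, 4, 4, 5)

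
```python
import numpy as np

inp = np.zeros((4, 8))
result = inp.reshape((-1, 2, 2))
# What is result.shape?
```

(8, 2, 2)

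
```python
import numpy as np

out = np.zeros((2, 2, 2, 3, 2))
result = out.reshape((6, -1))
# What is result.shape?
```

(6, 8)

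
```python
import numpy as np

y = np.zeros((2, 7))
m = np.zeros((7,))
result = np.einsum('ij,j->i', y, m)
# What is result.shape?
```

(2,)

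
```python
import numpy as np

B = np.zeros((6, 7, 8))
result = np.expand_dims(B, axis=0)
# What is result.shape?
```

(1, 6, 7, 8)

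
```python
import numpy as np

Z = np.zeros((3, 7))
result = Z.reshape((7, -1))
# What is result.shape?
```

(7, 3)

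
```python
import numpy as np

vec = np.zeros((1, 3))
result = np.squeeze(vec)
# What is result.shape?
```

(3,)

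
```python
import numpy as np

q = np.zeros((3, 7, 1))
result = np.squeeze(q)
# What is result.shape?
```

(3, 7)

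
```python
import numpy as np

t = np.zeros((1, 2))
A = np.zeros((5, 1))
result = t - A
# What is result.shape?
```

(5, 2)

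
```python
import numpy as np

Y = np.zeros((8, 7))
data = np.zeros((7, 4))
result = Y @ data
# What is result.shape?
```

(8, 4)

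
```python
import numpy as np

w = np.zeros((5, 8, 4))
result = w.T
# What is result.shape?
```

(4, 8, 5)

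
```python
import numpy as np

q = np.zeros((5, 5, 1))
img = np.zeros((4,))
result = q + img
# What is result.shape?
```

(5, 5, 4)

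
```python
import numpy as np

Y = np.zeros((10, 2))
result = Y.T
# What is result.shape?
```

(2, 10)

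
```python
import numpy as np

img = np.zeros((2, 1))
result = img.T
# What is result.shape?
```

(1, 2)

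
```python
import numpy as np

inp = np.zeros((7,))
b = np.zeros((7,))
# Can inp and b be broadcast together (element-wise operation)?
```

Yes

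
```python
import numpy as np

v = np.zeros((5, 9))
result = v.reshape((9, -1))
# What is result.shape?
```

(9, 5)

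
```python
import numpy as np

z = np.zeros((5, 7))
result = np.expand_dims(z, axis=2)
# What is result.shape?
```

(5, 7, 1)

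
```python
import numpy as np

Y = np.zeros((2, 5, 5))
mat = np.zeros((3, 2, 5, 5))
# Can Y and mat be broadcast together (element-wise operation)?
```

Yes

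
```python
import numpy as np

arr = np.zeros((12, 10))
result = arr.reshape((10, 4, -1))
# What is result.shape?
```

(10, 4, 3)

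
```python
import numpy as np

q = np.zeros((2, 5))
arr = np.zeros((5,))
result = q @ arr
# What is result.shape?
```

(2,)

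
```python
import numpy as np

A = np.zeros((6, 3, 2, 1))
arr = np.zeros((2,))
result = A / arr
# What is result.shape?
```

(6, 3, 2, 2)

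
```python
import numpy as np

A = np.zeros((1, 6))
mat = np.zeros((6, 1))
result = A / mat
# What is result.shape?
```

(6, 6)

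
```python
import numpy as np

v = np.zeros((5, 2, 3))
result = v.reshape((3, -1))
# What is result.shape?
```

(3, 10)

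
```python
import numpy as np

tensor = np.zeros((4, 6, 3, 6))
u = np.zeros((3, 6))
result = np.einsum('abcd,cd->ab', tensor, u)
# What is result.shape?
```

(4, 6)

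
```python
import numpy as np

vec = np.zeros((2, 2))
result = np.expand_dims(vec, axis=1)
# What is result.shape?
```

(2, 1, 2)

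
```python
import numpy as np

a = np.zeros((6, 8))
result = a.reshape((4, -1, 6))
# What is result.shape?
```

(4, 2, 6)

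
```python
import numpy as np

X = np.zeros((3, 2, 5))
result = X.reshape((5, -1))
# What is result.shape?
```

(5, 6)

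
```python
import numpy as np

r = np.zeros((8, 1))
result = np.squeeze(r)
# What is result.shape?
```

(8,)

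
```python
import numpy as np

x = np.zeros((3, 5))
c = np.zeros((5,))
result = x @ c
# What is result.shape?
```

(3,)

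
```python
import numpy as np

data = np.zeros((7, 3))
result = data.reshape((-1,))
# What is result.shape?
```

(21,)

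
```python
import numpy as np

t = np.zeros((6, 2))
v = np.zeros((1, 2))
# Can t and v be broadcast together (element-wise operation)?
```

Yes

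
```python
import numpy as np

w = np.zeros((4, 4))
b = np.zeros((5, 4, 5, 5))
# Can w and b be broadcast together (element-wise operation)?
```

No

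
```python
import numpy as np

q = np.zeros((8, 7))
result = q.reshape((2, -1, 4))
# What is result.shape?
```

(2, 7, 4)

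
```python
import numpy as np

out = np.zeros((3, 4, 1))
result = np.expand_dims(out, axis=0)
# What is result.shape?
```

(1, 3, 4, 1)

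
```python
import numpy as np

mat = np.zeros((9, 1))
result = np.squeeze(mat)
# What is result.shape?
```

(9,)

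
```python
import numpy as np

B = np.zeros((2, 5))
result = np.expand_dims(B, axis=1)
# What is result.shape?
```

(2, 1, 5)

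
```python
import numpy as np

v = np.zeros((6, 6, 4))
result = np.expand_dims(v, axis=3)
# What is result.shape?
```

(6, 6, 4, 1)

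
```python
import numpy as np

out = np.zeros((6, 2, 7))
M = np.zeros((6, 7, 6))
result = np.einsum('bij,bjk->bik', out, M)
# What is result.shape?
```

(6, 2, 6)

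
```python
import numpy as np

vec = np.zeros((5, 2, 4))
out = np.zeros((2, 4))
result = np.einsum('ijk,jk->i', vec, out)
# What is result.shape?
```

(5,)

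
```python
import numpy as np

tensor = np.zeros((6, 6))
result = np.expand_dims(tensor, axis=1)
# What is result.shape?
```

(6, 1, 6)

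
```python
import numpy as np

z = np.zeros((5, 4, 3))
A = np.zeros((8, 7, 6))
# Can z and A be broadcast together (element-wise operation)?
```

No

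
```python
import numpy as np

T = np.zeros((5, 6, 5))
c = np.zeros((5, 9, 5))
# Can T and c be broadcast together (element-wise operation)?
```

No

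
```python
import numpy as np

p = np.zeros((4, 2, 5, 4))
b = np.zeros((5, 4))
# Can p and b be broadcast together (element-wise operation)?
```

Yes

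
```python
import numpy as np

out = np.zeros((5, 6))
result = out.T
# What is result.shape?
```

(6, 5)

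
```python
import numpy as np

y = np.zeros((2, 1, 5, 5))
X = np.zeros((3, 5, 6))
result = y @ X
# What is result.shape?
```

(2, 3, 5, 6)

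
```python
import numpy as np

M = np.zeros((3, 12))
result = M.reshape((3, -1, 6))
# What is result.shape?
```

(3, 2, 6)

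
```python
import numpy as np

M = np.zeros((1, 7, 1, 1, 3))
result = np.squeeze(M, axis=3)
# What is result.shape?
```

(1, 7, 1, 3)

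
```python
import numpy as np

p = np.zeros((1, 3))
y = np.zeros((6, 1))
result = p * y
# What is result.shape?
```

(6, 3)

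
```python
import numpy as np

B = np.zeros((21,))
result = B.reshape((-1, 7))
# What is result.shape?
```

(3, 7)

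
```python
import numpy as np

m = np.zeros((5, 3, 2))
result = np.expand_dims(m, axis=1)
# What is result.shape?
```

(5, 1, 3, 2)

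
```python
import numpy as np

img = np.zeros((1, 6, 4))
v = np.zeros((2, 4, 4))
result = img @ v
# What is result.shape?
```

(2, 6, 4)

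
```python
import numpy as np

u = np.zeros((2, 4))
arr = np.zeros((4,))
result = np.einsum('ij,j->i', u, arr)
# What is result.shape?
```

(2,)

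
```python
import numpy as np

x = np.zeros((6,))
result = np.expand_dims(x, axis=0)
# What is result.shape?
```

(1, 6)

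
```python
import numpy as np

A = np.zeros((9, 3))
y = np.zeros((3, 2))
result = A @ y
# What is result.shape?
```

(9, 2)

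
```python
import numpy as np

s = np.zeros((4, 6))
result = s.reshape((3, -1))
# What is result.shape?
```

(3, 8)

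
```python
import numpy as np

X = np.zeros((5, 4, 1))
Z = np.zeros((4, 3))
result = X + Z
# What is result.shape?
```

(5, 4, 3)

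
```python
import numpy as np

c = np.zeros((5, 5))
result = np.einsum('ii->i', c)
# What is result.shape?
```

(5,)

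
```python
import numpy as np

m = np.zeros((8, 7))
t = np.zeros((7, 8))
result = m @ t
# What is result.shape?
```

(8, 8)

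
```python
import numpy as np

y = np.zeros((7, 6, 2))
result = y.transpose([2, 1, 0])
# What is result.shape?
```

(2, 6, 7)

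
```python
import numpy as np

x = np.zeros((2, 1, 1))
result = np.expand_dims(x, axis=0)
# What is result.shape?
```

(1, 2, 1, 1)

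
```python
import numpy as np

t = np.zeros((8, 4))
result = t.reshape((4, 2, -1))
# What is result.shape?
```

(4, 2, 4)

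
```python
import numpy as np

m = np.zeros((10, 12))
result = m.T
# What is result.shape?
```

(12, 10)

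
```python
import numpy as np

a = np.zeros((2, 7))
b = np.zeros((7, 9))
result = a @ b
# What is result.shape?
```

(2, 9)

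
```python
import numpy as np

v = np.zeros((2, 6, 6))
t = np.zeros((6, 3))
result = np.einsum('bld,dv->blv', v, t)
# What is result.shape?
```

(2, 6, 3)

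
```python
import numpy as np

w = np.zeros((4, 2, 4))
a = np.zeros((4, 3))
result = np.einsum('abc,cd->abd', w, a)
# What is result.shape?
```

(4, 2, 3)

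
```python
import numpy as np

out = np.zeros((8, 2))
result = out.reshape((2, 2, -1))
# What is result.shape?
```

(2, 2, 4)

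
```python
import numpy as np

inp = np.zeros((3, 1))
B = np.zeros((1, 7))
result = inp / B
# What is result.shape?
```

(3, 7)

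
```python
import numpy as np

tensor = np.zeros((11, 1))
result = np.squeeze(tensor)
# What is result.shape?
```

(11,)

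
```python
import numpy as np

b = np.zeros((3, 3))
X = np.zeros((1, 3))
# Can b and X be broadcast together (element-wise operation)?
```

Yes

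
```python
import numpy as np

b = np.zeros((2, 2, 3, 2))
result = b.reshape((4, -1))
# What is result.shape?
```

(4, 6)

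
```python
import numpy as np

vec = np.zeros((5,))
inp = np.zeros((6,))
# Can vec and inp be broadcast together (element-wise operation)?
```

No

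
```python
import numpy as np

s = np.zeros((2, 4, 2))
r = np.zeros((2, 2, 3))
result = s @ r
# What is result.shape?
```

(2, 4, 3)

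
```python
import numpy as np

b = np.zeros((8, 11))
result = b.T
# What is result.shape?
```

(11, 8)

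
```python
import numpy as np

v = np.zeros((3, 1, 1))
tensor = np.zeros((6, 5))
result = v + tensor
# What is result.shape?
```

(3, 6, 5)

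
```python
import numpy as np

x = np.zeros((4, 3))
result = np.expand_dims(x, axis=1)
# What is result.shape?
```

(4, 1, 3)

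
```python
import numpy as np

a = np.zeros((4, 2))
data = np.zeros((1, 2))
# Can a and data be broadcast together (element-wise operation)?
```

Yes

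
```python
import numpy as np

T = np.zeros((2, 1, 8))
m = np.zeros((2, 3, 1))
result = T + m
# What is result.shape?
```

(2, 3, 8)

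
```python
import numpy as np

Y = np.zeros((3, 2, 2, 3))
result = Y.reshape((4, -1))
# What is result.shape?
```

(4, 9)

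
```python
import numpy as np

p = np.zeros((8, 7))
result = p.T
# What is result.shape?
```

(7, 8)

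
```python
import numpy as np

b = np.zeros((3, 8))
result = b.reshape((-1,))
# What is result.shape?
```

(24,)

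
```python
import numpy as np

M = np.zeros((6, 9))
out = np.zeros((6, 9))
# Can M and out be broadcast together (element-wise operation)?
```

Yes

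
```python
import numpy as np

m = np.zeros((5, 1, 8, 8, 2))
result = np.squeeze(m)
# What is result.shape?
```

(5, 8, 8, 2)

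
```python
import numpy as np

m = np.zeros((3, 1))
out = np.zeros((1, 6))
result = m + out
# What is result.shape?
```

(3, 6)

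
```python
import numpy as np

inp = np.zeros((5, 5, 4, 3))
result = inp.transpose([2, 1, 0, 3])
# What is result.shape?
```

(4, 5, 5, 3)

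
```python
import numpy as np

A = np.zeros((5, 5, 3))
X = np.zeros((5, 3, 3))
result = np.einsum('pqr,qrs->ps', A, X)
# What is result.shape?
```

(5, 3)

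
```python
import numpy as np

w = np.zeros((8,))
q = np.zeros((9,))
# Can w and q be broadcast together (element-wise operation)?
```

No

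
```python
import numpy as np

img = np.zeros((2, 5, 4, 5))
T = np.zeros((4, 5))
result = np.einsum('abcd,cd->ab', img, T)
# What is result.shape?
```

(2, 5)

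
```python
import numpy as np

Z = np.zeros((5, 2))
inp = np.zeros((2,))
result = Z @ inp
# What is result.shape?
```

(5,)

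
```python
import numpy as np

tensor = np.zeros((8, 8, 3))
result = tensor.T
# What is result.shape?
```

(3, 8, 8)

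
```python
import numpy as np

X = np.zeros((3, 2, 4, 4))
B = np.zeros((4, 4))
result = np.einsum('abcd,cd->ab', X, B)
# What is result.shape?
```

(3, 2)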